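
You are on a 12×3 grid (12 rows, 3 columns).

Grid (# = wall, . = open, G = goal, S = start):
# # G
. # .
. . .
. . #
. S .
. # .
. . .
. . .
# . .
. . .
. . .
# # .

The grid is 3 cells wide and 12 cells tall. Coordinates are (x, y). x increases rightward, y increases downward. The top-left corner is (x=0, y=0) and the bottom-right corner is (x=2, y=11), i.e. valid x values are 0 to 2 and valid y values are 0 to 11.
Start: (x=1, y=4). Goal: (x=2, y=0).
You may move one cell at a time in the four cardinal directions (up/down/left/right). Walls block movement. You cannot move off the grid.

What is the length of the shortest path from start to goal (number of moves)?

Answer: Shortest path length: 5

Derivation:
BFS from (x=1, y=4) until reaching (x=2, y=0):
  Distance 0: (x=1, y=4)
  Distance 1: (x=1, y=3), (x=0, y=4), (x=2, y=4)
  Distance 2: (x=1, y=2), (x=0, y=3), (x=0, y=5), (x=2, y=5)
  Distance 3: (x=0, y=2), (x=2, y=2), (x=0, y=6), (x=2, y=6)
  Distance 4: (x=0, y=1), (x=2, y=1), (x=1, y=6), (x=0, y=7), (x=2, y=7)
  Distance 5: (x=2, y=0), (x=1, y=7), (x=2, y=8)  <- goal reached here
One shortest path (5 moves): (x=1, y=4) -> (x=1, y=3) -> (x=1, y=2) -> (x=2, y=2) -> (x=2, y=1) -> (x=2, y=0)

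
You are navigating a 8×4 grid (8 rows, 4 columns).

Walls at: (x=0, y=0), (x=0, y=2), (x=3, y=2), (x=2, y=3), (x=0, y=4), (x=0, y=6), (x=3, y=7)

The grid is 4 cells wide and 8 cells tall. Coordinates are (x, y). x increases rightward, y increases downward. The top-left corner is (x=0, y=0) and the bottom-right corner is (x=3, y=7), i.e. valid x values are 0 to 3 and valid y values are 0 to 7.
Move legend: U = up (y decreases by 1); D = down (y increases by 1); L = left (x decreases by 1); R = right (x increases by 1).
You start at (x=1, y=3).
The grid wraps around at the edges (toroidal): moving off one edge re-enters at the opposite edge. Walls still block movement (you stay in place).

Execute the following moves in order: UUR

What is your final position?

Answer: Final position: (x=2, y=1)

Derivation:
Start: (x=1, y=3)
  U (up): (x=1, y=3) -> (x=1, y=2)
  U (up): (x=1, y=2) -> (x=1, y=1)
  R (right): (x=1, y=1) -> (x=2, y=1)
Final: (x=2, y=1)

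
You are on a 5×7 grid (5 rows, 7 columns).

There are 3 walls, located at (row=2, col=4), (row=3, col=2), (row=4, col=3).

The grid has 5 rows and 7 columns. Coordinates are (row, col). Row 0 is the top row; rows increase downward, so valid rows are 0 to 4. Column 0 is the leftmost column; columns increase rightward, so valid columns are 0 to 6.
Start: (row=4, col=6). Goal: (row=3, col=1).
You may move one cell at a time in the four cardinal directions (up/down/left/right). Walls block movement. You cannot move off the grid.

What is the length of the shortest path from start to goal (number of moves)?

Answer: Shortest path length: 8

Derivation:
BFS from (row=4, col=6) until reaching (row=3, col=1):
  Distance 0: (row=4, col=6)
  Distance 1: (row=3, col=6), (row=4, col=5)
  Distance 2: (row=2, col=6), (row=3, col=5), (row=4, col=4)
  Distance 3: (row=1, col=6), (row=2, col=5), (row=3, col=4)
  Distance 4: (row=0, col=6), (row=1, col=5), (row=3, col=3)
  Distance 5: (row=0, col=5), (row=1, col=4), (row=2, col=3)
  Distance 6: (row=0, col=4), (row=1, col=3), (row=2, col=2)
  Distance 7: (row=0, col=3), (row=1, col=2), (row=2, col=1)
  Distance 8: (row=0, col=2), (row=1, col=1), (row=2, col=0), (row=3, col=1)  <- goal reached here
One shortest path (8 moves): (row=4, col=6) -> (row=4, col=5) -> (row=4, col=4) -> (row=3, col=4) -> (row=3, col=3) -> (row=2, col=3) -> (row=2, col=2) -> (row=2, col=1) -> (row=3, col=1)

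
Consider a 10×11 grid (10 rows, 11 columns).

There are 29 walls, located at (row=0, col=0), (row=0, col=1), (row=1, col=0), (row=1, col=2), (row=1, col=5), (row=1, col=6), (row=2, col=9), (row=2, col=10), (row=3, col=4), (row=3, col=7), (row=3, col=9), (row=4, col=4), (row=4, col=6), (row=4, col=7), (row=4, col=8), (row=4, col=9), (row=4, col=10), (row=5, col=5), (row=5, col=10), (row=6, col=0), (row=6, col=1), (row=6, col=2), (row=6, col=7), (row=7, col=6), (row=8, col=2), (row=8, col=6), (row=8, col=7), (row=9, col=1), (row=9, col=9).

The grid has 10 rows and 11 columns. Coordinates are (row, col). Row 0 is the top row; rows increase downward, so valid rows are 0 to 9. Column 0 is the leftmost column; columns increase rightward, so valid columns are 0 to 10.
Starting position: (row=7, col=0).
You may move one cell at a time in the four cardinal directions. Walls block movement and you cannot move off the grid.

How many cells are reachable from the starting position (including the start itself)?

BFS flood-fill from (row=7, col=0):
  Distance 0: (row=7, col=0)
  Distance 1: (row=7, col=1), (row=8, col=0)
  Distance 2: (row=7, col=2), (row=8, col=1), (row=9, col=0)
  Distance 3: (row=7, col=3)
  Distance 4: (row=6, col=3), (row=7, col=4), (row=8, col=3)
  Distance 5: (row=5, col=3), (row=6, col=4), (row=7, col=5), (row=8, col=4), (row=9, col=3)
  Distance 6: (row=4, col=3), (row=5, col=2), (row=5, col=4), (row=6, col=5), (row=8, col=5), (row=9, col=2), (row=9, col=4)
  Distance 7: (row=3, col=3), (row=4, col=2), (row=5, col=1), (row=6, col=6), (row=9, col=5)
  Distance 8: (row=2, col=3), (row=3, col=2), (row=4, col=1), (row=5, col=0), (row=5, col=6), (row=9, col=6)
  Distance 9: (row=1, col=3), (row=2, col=2), (row=2, col=4), (row=3, col=1), (row=4, col=0), (row=5, col=7), (row=9, col=7)
  Distance 10: (row=0, col=3), (row=1, col=4), (row=2, col=1), (row=2, col=5), (row=3, col=0), (row=5, col=8), (row=9, col=8)
  Distance 11: (row=0, col=2), (row=0, col=4), (row=1, col=1), (row=2, col=0), (row=2, col=6), (row=3, col=5), (row=5, col=9), (row=6, col=8), (row=8, col=8)
  Distance 12: (row=0, col=5), (row=2, col=7), (row=3, col=6), (row=4, col=5), (row=6, col=9), (row=7, col=8), (row=8, col=9)
  Distance 13: (row=0, col=6), (row=1, col=7), (row=2, col=8), (row=6, col=10), (row=7, col=7), (row=7, col=9), (row=8, col=10)
  Distance 14: (row=0, col=7), (row=1, col=8), (row=3, col=8), (row=7, col=10), (row=9, col=10)
  Distance 15: (row=0, col=8), (row=1, col=9)
  Distance 16: (row=0, col=9), (row=1, col=10)
  Distance 17: (row=0, col=10)
Total reachable: 80 (grid has 81 open cells total)

Answer: Reachable cells: 80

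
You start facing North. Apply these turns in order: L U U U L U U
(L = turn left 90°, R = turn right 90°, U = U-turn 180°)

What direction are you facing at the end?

Start: North
  L (left (90° counter-clockwise)) -> West
  U (U-turn (180°)) -> East
  U (U-turn (180°)) -> West
  U (U-turn (180°)) -> East
  L (left (90° counter-clockwise)) -> North
  U (U-turn (180°)) -> South
  U (U-turn (180°)) -> North
Final: North

Answer: Final heading: North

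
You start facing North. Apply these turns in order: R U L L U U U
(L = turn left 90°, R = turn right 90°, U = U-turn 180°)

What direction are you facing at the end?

Answer: Final heading: West

Derivation:
Start: North
  R (right (90° clockwise)) -> East
  U (U-turn (180°)) -> West
  L (left (90° counter-clockwise)) -> South
  L (left (90° counter-clockwise)) -> East
  U (U-turn (180°)) -> West
  U (U-turn (180°)) -> East
  U (U-turn (180°)) -> West
Final: West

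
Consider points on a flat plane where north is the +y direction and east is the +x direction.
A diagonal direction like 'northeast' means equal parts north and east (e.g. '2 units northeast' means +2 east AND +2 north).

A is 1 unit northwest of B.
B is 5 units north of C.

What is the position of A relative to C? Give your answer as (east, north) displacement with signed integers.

Answer: A is at (east=-1, north=6) relative to C.

Derivation:
Place C at the origin (east=0, north=0).
  B is 5 units north of C: delta (east=+0, north=+5); B at (east=0, north=5).
  A is 1 unit northwest of B: delta (east=-1, north=+1); A at (east=-1, north=6).
Therefore A relative to C: (east=-1, north=6).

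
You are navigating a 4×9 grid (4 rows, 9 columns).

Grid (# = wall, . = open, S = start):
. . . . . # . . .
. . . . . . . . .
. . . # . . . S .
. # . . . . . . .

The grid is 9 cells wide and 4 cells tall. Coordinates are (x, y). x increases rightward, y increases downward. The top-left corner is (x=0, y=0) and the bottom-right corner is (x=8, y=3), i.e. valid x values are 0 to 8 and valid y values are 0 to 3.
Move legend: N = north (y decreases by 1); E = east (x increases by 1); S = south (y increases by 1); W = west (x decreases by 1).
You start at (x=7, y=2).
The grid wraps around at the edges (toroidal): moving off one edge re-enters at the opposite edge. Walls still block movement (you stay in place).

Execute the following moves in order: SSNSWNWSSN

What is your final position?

Start: (x=7, y=2)
  S (south): (x=7, y=2) -> (x=7, y=3)
  S (south): (x=7, y=3) -> (x=7, y=0)
  N (north): (x=7, y=0) -> (x=7, y=3)
  S (south): (x=7, y=3) -> (x=7, y=0)
  W (west): (x=7, y=0) -> (x=6, y=0)
  N (north): (x=6, y=0) -> (x=6, y=3)
  W (west): (x=6, y=3) -> (x=5, y=3)
  S (south): blocked, stay at (x=5, y=3)
  S (south): blocked, stay at (x=5, y=3)
  N (north): (x=5, y=3) -> (x=5, y=2)
Final: (x=5, y=2)

Answer: Final position: (x=5, y=2)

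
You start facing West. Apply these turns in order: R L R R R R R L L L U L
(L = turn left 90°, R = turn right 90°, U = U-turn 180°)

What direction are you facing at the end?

Answer: Final heading: South

Derivation:
Start: West
  R (right (90° clockwise)) -> North
  L (left (90° counter-clockwise)) -> West
  R (right (90° clockwise)) -> North
  R (right (90° clockwise)) -> East
  R (right (90° clockwise)) -> South
  R (right (90° clockwise)) -> West
  R (right (90° clockwise)) -> North
  L (left (90° counter-clockwise)) -> West
  L (left (90° counter-clockwise)) -> South
  L (left (90° counter-clockwise)) -> East
  U (U-turn (180°)) -> West
  L (left (90° counter-clockwise)) -> South
Final: South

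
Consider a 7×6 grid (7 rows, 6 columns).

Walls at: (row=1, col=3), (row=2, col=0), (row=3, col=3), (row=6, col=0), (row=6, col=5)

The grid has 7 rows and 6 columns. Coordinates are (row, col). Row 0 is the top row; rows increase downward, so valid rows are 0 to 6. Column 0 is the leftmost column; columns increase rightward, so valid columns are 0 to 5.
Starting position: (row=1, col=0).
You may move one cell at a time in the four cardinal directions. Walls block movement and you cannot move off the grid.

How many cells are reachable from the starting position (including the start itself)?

Answer: Reachable cells: 37

Derivation:
BFS flood-fill from (row=1, col=0):
  Distance 0: (row=1, col=0)
  Distance 1: (row=0, col=0), (row=1, col=1)
  Distance 2: (row=0, col=1), (row=1, col=2), (row=2, col=1)
  Distance 3: (row=0, col=2), (row=2, col=2), (row=3, col=1)
  Distance 4: (row=0, col=3), (row=2, col=3), (row=3, col=0), (row=3, col=2), (row=4, col=1)
  Distance 5: (row=0, col=4), (row=2, col=4), (row=4, col=0), (row=4, col=2), (row=5, col=1)
  Distance 6: (row=0, col=5), (row=1, col=4), (row=2, col=5), (row=3, col=4), (row=4, col=3), (row=5, col=0), (row=5, col=2), (row=6, col=1)
  Distance 7: (row=1, col=5), (row=3, col=5), (row=4, col=4), (row=5, col=3), (row=6, col=2)
  Distance 8: (row=4, col=5), (row=5, col=4), (row=6, col=3)
  Distance 9: (row=5, col=5), (row=6, col=4)
Total reachable: 37 (grid has 37 open cells total)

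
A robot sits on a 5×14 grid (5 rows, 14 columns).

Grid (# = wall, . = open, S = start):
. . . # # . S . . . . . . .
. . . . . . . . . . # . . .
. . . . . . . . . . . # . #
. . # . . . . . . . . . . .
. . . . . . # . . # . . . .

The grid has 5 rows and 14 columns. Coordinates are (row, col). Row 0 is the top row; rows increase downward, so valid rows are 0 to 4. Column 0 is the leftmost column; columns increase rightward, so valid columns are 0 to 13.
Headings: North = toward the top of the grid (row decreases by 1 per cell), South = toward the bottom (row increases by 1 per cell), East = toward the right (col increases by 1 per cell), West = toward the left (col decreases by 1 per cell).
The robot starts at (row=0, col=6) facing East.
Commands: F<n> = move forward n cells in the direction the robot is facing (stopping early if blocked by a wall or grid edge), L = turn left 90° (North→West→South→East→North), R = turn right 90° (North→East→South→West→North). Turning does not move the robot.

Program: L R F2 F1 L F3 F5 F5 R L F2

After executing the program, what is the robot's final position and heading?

Answer: Final position: (row=0, col=9), facing North

Derivation:
Start: (row=0, col=6), facing East
  L: turn left, now facing North
  R: turn right, now facing East
  F2: move forward 2, now at (row=0, col=8)
  F1: move forward 1, now at (row=0, col=9)
  L: turn left, now facing North
  F3: move forward 0/3 (blocked), now at (row=0, col=9)
  F5: move forward 0/5 (blocked), now at (row=0, col=9)
  F5: move forward 0/5 (blocked), now at (row=0, col=9)
  R: turn right, now facing East
  L: turn left, now facing North
  F2: move forward 0/2 (blocked), now at (row=0, col=9)
Final: (row=0, col=9), facing North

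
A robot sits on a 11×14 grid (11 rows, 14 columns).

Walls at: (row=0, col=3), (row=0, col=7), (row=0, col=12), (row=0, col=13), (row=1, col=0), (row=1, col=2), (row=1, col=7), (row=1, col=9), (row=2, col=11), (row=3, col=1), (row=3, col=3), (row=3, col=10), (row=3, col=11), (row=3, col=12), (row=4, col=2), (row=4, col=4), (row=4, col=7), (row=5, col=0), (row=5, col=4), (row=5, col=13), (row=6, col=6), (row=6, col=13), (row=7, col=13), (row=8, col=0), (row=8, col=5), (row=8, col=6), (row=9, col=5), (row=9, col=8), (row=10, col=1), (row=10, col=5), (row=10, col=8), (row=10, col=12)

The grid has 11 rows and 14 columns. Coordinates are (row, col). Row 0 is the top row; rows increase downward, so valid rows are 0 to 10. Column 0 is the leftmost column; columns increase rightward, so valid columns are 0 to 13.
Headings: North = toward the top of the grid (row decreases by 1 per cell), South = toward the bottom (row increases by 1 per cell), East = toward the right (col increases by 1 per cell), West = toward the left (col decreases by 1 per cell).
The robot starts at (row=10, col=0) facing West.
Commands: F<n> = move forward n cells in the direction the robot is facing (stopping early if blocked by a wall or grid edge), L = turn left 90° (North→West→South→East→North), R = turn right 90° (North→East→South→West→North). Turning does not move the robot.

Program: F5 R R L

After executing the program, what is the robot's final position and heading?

Answer: Final position: (row=10, col=0), facing North

Derivation:
Start: (row=10, col=0), facing West
  F5: move forward 0/5 (blocked), now at (row=10, col=0)
  R: turn right, now facing North
  R: turn right, now facing East
  L: turn left, now facing North
Final: (row=10, col=0), facing North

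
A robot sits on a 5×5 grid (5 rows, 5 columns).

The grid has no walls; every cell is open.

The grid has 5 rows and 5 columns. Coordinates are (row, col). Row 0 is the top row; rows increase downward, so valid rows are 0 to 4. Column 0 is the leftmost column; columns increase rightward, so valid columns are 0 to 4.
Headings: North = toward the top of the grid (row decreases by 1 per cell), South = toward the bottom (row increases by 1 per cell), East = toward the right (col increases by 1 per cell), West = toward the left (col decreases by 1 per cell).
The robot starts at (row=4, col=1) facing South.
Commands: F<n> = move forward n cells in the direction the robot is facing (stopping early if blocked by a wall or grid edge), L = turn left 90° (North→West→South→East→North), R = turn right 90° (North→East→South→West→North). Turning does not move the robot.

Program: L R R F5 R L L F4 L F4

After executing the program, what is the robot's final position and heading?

Answer: Final position: (row=4, col=4), facing East

Derivation:
Start: (row=4, col=1), facing South
  L: turn left, now facing East
  R: turn right, now facing South
  R: turn right, now facing West
  F5: move forward 1/5 (blocked), now at (row=4, col=0)
  R: turn right, now facing North
  L: turn left, now facing West
  L: turn left, now facing South
  F4: move forward 0/4 (blocked), now at (row=4, col=0)
  L: turn left, now facing East
  F4: move forward 4, now at (row=4, col=4)
Final: (row=4, col=4), facing East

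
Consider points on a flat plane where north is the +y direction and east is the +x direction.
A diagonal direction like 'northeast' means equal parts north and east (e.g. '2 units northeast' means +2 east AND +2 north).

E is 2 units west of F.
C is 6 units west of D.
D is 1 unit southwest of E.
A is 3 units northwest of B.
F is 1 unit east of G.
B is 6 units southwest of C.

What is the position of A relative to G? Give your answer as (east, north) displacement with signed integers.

Answer: A is at (east=-17, north=-4) relative to G.

Derivation:
Place G at the origin (east=0, north=0).
  F is 1 unit east of G: delta (east=+1, north=+0); F at (east=1, north=0).
  E is 2 units west of F: delta (east=-2, north=+0); E at (east=-1, north=0).
  D is 1 unit southwest of E: delta (east=-1, north=-1); D at (east=-2, north=-1).
  C is 6 units west of D: delta (east=-6, north=+0); C at (east=-8, north=-1).
  B is 6 units southwest of C: delta (east=-6, north=-6); B at (east=-14, north=-7).
  A is 3 units northwest of B: delta (east=-3, north=+3); A at (east=-17, north=-4).
Therefore A relative to G: (east=-17, north=-4).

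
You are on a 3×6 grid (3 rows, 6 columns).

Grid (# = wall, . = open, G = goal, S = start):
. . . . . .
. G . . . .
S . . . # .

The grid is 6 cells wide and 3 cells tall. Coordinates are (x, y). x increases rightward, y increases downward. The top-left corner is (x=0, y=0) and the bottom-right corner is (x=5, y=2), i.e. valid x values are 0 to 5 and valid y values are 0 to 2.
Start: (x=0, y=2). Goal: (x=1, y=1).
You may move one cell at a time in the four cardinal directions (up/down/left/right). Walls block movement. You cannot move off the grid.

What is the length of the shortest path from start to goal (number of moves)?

BFS from (x=0, y=2) until reaching (x=1, y=1):
  Distance 0: (x=0, y=2)
  Distance 1: (x=0, y=1), (x=1, y=2)
  Distance 2: (x=0, y=0), (x=1, y=1), (x=2, y=2)  <- goal reached here
One shortest path (2 moves): (x=0, y=2) -> (x=1, y=2) -> (x=1, y=1)

Answer: Shortest path length: 2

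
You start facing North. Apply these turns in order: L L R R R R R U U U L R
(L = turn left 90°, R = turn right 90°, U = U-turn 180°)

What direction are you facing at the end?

Answer: Final heading: East

Derivation:
Start: North
  L (left (90° counter-clockwise)) -> West
  L (left (90° counter-clockwise)) -> South
  R (right (90° clockwise)) -> West
  R (right (90° clockwise)) -> North
  R (right (90° clockwise)) -> East
  R (right (90° clockwise)) -> South
  R (right (90° clockwise)) -> West
  U (U-turn (180°)) -> East
  U (U-turn (180°)) -> West
  U (U-turn (180°)) -> East
  L (left (90° counter-clockwise)) -> North
  R (right (90° clockwise)) -> East
Final: East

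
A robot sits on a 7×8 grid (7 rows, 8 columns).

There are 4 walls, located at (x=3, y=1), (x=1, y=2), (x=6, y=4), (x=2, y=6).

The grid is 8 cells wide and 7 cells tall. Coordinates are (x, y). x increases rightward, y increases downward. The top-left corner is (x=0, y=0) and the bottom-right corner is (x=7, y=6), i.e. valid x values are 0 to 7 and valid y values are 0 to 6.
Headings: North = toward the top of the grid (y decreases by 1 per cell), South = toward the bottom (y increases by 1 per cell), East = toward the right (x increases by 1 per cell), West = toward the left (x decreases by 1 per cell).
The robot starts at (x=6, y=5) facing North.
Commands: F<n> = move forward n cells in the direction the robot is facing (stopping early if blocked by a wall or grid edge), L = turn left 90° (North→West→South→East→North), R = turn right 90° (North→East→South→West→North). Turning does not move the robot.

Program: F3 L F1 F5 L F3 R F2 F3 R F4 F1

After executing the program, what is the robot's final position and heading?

Answer: Final position: (x=0, y=1), facing North

Derivation:
Start: (x=6, y=5), facing North
  F3: move forward 0/3 (blocked), now at (x=6, y=5)
  L: turn left, now facing West
  F1: move forward 1, now at (x=5, y=5)
  F5: move forward 5, now at (x=0, y=5)
  L: turn left, now facing South
  F3: move forward 1/3 (blocked), now at (x=0, y=6)
  R: turn right, now facing West
  F2: move forward 0/2 (blocked), now at (x=0, y=6)
  F3: move forward 0/3 (blocked), now at (x=0, y=6)
  R: turn right, now facing North
  F4: move forward 4, now at (x=0, y=2)
  F1: move forward 1, now at (x=0, y=1)
Final: (x=0, y=1), facing North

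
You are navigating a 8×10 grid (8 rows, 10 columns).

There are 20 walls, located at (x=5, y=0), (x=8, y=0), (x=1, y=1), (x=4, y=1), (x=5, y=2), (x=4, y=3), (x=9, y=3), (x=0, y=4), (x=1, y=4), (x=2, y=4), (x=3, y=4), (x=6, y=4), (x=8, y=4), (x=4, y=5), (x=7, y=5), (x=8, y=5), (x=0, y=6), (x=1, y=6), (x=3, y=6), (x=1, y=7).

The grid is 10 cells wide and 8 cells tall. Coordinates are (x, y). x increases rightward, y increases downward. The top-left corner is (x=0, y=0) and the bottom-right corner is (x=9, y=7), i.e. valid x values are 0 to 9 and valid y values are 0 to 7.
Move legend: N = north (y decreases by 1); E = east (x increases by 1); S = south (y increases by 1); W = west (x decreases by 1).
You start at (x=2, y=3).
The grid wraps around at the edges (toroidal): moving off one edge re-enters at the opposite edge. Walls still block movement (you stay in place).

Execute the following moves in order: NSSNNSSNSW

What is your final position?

Start: (x=2, y=3)
  N (north): (x=2, y=3) -> (x=2, y=2)
  S (south): (x=2, y=2) -> (x=2, y=3)
  S (south): blocked, stay at (x=2, y=3)
  N (north): (x=2, y=3) -> (x=2, y=2)
  N (north): (x=2, y=2) -> (x=2, y=1)
  S (south): (x=2, y=1) -> (x=2, y=2)
  S (south): (x=2, y=2) -> (x=2, y=3)
  N (north): (x=2, y=3) -> (x=2, y=2)
  S (south): (x=2, y=2) -> (x=2, y=3)
  W (west): (x=2, y=3) -> (x=1, y=3)
Final: (x=1, y=3)

Answer: Final position: (x=1, y=3)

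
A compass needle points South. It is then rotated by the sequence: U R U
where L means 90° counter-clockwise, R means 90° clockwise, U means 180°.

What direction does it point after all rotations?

Answer: Final heading: West

Derivation:
Start: South
  U (U-turn (180°)) -> North
  R (right (90° clockwise)) -> East
  U (U-turn (180°)) -> West
Final: West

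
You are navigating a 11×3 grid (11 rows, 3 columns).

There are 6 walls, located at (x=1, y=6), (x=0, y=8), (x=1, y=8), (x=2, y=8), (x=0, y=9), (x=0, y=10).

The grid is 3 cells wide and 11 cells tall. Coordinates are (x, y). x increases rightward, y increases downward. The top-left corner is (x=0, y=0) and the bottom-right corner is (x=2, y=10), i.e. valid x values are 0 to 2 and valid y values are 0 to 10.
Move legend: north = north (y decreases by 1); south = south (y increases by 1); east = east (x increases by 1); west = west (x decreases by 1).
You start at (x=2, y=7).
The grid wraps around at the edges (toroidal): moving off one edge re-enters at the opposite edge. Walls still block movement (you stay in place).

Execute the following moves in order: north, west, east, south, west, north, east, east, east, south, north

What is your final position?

Answer: Final position: (x=0, y=6)

Derivation:
Start: (x=2, y=7)
  north (north): (x=2, y=7) -> (x=2, y=6)
  west (west): blocked, stay at (x=2, y=6)
  east (east): (x=2, y=6) -> (x=0, y=6)
  south (south): (x=0, y=6) -> (x=0, y=7)
  west (west): (x=0, y=7) -> (x=2, y=7)
  north (north): (x=2, y=7) -> (x=2, y=6)
  east (east): (x=2, y=6) -> (x=0, y=6)
  east (east): blocked, stay at (x=0, y=6)
  east (east): blocked, stay at (x=0, y=6)
  south (south): (x=0, y=6) -> (x=0, y=7)
  north (north): (x=0, y=7) -> (x=0, y=6)
Final: (x=0, y=6)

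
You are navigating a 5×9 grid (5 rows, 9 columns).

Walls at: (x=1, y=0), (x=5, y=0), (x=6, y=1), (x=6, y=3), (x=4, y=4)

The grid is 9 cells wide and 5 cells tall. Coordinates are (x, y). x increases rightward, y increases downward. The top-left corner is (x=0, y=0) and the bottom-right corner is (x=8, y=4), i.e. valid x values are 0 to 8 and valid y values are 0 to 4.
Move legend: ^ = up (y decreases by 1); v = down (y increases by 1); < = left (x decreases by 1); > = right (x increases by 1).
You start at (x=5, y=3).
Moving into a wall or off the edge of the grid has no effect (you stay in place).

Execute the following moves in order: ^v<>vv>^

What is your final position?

Answer: Final position: (x=6, y=4)

Derivation:
Start: (x=5, y=3)
  ^ (up): (x=5, y=3) -> (x=5, y=2)
  v (down): (x=5, y=2) -> (x=5, y=3)
  < (left): (x=5, y=3) -> (x=4, y=3)
  > (right): (x=4, y=3) -> (x=5, y=3)
  v (down): (x=5, y=3) -> (x=5, y=4)
  v (down): blocked, stay at (x=5, y=4)
  > (right): (x=5, y=4) -> (x=6, y=4)
  ^ (up): blocked, stay at (x=6, y=4)
Final: (x=6, y=4)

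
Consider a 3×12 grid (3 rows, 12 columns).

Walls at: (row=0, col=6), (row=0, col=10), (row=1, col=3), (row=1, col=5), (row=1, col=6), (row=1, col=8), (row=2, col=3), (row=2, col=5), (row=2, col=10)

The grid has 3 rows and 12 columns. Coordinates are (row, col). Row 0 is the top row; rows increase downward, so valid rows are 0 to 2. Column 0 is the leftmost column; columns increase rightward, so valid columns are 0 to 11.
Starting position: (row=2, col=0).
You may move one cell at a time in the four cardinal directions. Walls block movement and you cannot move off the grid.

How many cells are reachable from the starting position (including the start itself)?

BFS flood-fill from (row=2, col=0):
  Distance 0: (row=2, col=0)
  Distance 1: (row=1, col=0), (row=2, col=1)
  Distance 2: (row=0, col=0), (row=1, col=1), (row=2, col=2)
  Distance 3: (row=0, col=1), (row=1, col=2)
  Distance 4: (row=0, col=2)
  Distance 5: (row=0, col=3)
  Distance 6: (row=0, col=4)
  Distance 7: (row=0, col=5), (row=1, col=4)
  Distance 8: (row=2, col=4)
Total reachable: 14 (grid has 27 open cells total)

Answer: Reachable cells: 14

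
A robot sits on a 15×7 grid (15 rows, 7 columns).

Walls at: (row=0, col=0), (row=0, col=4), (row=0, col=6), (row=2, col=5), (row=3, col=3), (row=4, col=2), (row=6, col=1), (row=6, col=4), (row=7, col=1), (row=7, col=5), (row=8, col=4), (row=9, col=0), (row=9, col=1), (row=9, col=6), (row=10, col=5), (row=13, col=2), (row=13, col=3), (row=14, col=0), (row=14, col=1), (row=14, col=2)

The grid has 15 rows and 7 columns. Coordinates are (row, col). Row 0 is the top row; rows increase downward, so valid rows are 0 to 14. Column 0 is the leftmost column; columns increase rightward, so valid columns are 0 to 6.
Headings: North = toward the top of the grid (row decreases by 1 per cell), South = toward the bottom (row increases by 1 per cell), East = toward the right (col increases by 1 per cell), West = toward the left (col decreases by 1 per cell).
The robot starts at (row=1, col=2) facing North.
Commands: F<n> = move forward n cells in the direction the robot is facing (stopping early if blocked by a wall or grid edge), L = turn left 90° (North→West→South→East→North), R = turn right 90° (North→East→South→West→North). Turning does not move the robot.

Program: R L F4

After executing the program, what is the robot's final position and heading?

Start: (row=1, col=2), facing North
  R: turn right, now facing East
  L: turn left, now facing North
  F4: move forward 1/4 (blocked), now at (row=0, col=2)
Final: (row=0, col=2), facing North

Answer: Final position: (row=0, col=2), facing North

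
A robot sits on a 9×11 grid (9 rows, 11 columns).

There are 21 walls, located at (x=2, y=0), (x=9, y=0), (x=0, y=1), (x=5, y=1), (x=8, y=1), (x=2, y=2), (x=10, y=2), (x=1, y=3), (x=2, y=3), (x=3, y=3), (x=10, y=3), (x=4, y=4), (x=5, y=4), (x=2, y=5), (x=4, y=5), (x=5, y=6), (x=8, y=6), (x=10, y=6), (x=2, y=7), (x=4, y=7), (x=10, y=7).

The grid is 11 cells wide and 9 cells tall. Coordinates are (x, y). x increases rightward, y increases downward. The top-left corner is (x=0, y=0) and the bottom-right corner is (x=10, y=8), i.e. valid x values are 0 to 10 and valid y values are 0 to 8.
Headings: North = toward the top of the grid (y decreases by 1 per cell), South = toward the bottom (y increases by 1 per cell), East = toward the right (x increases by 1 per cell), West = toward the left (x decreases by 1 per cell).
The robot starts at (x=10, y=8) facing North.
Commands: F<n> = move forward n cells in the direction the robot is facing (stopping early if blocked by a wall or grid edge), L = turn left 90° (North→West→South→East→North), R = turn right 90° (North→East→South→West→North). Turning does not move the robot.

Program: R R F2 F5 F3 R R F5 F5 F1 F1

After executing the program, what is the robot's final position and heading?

Answer: Final position: (x=10, y=8), facing North

Derivation:
Start: (x=10, y=8), facing North
  R: turn right, now facing East
  R: turn right, now facing South
  F2: move forward 0/2 (blocked), now at (x=10, y=8)
  F5: move forward 0/5 (blocked), now at (x=10, y=8)
  F3: move forward 0/3 (blocked), now at (x=10, y=8)
  R: turn right, now facing West
  R: turn right, now facing North
  F5: move forward 0/5 (blocked), now at (x=10, y=8)
  F5: move forward 0/5 (blocked), now at (x=10, y=8)
  F1: move forward 0/1 (blocked), now at (x=10, y=8)
  F1: move forward 0/1 (blocked), now at (x=10, y=8)
Final: (x=10, y=8), facing North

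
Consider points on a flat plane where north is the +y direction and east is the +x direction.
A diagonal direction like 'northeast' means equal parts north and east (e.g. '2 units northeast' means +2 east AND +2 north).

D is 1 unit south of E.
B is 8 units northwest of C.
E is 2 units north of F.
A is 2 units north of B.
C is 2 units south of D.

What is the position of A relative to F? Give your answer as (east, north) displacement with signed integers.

Answer: A is at (east=-8, north=9) relative to F.

Derivation:
Place F at the origin (east=0, north=0).
  E is 2 units north of F: delta (east=+0, north=+2); E at (east=0, north=2).
  D is 1 unit south of E: delta (east=+0, north=-1); D at (east=0, north=1).
  C is 2 units south of D: delta (east=+0, north=-2); C at (east=0, north=-1).
  B is 8 units northwest of C: delta (east=-8, north=+8); B at (east=-8, north=7).
  A is 2 units north of B: delta (east=+0, north=+2); A at (east=-8, north=9).
Therefore A relative to F: (east=-8, north=9).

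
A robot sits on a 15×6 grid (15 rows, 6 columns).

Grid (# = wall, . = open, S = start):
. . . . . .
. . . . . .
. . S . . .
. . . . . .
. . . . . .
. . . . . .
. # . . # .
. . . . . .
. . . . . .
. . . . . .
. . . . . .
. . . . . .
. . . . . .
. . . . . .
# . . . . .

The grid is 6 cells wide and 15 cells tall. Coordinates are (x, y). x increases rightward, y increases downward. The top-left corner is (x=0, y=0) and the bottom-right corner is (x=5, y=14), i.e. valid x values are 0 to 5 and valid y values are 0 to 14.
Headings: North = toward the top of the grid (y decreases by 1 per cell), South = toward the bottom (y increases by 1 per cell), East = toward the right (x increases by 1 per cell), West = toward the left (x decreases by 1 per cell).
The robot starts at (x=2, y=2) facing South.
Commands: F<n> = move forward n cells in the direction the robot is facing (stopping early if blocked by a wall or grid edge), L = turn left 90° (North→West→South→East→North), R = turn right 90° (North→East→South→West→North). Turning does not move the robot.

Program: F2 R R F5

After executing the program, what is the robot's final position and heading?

Start: (x=2, y=2), facing South
  F2: move forward 2, now at (x=2, y=4)
  R: turn right, now facing West
  R: turn right, now facing North
  F5: move forward 4/5 (blocked), now at (x=2, y=0)
Final: (x=2, y=0), facing North

Answer: Final position: (x=2, y=0), facing North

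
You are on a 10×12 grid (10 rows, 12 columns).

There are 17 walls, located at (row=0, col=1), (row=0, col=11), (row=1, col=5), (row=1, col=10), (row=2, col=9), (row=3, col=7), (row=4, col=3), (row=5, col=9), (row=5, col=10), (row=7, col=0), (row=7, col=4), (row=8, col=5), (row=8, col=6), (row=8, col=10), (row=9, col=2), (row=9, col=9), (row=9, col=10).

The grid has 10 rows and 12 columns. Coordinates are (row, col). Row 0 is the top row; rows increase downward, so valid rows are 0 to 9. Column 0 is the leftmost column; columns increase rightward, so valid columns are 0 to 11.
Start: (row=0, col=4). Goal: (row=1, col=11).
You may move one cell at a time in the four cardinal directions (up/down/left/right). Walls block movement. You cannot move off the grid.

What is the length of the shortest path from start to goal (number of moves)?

BFS from (row=0, col=4) until reaching (row=1, col=11):
  Distance 0: (row=0, col=4)
  Distance 1: (row=0, col=3), (row=0, col=5), (row=1, col=4)
  Distance 2: (row=0, col=2), (row=0, col=6), (row=1, col=3), (row=2, col=4)
  Distance 3: (row=0, col=7), (row=1, col=2), (row=1, col=6), (row=2, col=3), (row=2, col=5), (row=3, col=4)
  Distance 4: (row=0, col=8), (row=1, col=1), (row=1, col=7), (row=2, col=2), (row=2, col=6), (row=3, col=3), (row=3, col=5), (row=4, col=4)
  Distance 5: (row=0, col=9), (row=1, col=0), (row=1, col=8), (row=2, col=1), (row=2, col=7), (row=3, col=2), (row=3, col=6), (row=4, col=5), (row=5, col=4)
  Distance 6: (row=0, col=0), (row=0, col=10), (row=1, col=9), (row=2, col=0), (row=2, col=8), (row=3, col=1), (row=4, col=2), (row=4, col=6), (row=5, col=3), (row=5, col=5), (row=6, col=4)
  Distance 7: (row=3, col=0), (row=3, col=8), (row=4, col=1), (row=4, col=7), (row=5, col=2), (row=5, col=6), (row=6, col=3), (row=6, col=5)
  Distance 8: (row=3, col=9), (row=4, col=0), (row=4, col=8), (row=5, col=1), (row=5, col=7), (row=6, col=2), (row=6, col=6), (row=7, col=3), (row=7, col=5)
  Distance 9: (row=3, col=10), (row=4, col=9), (row=5, col=0), (row=5, col=8), (row=6, col=1), (row=6, col=7), (row=7, col=2), (row=7, col=6), (row=8, col=3)
  Distance 10: (row=2, col=10), (row=3, col=11), (row=4, col=10), (row=6, col=0), (row=6, col=8), (row=7, col=1), (row=7, col=7), (row=8, col=2), (row=8, col=4), (row=9, col=3)
  Distance 11: (row=2, col=11), (row=4, col=11), (row=6, col=9), (row=7, col=8), (row=8, col=1), (row=8, col=7), (row=9, col=4)
  Distance 12: (row=1, col=11), (row=5, col=11), (row=6, col=10), (row=7, col=9), (row=8, col=0), (row=8, col=8), (row=9, col=1), (row=9, col=5), (row=9, col=7)  <- goal reached here
One shortest path (12 moves): (row=0, col=4) -> (row=0, col=5) -> (row=0, col=6) -> (row=0, col=7) -> (row=0, col=8) -> (row=1, col=8) -> (row=2, col=8) -> (row=3, col=8) -> (row=3, col=9) -> (row=3, col=10) -> (row=3, col=11) -> (row=2, col=11) -> (row=1, col=11)

Answer: Shortest path length: 12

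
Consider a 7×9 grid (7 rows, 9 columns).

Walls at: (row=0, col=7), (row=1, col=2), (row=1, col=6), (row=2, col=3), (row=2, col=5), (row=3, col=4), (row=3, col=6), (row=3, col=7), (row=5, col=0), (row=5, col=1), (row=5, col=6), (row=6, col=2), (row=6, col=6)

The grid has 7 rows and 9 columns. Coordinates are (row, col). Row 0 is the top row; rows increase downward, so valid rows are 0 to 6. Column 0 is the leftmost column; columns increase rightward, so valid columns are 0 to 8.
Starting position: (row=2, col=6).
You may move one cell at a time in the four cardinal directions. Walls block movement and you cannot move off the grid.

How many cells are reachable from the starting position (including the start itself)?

Answer: Reachable cells: 48

Derivation:
BFS flood-fill from (row=2, col=6):
  Distance 0: (row=2, col=6)
  Distance 1: (row=2, col=7)
  Distance 2: (row=1, col=7), (row=2, col=8)
  Distance 3: (row=1, col=8), (row=3, col=8)
  Distance 4: (row=0, col=8), (row=4, col=8)
  Distance 5: (row=4, col=7), (row=5, col=8)
  Distance 6: (row=4, col=6), (row=5, col=7), (row=6, col=8)
  Distance 7: (row=4, col=5), (row=6, col=7)
  Distance 8: (row=3, col=5), (row=4, col=4), (row=5, col=5)
  Distance 9: (row=4, col=3), (row=5, col=4), (row=6, col=5)
  Distance 10: (row=3, col=3), (row=4, col=2), (row=5, col=3), (row=6, col=4)
  Distance 11: (row=3, col=2), (row=4, col=1), (row=5, col=2), (row=6, col=3)
  Distance 12: (row=2, col=2), (row=3, col=1), (row=4, col=0)
  Distance 13: (row=2, col=1), (row=3, col=0)
  Distance 14: (row=1, col=1), (row=2, col=0)
  Distance 15: (row=0, col=1), (row=1, col=0)
  Distance 16: (row=0, col=0), (row=0, col=2)
  Distance 17: (row=0, col=3)
  Distance 18: (row=0, col=4), (row=1, col=3)
  Distance 19: (row=0, col=5), (row=1, col=4)
  Distance 20: (row=0, col=6), (row=1, col=5), (row=2, col=4)
Total reachable: 48 (grid has 50 open cells total)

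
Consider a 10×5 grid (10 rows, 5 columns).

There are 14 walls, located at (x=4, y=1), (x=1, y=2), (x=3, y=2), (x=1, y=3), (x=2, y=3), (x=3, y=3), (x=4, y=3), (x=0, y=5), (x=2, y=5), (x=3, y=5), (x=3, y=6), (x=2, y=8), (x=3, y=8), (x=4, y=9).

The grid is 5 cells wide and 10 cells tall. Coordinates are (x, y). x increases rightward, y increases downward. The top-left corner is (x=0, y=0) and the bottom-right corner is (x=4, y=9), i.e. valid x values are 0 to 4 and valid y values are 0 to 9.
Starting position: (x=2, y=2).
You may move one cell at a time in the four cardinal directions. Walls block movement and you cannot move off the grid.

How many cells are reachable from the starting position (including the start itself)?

BFS flood-fill from (x=2, y=2):
  Distance 0: (x=2, y=2)
  Distance 1: (x=2, y=1)
  Distance 2: (x=2, y=0), (x=1, y=1), (x=3, y=1)
  Distance 3: (x=1, y=0), (x=3, y=0), (x=0, y=1)
  Distance 4: (x=0, y=0), (x=4, y=0), (x=0, y=2)
  Distance 5: (x=0, y=3)
  Distance 6: (x=0, y=4)
  Distance 7: (x=1, y=4)
  Distance 8: (x=2, y=4), (x=1, y=5)
  Distance 9: (x=3, y=4), (x=1, y=6)
  Distance 10: (x=4, y=4), (x=0, y=6), (x=2, y=6), (x=1, y=7)
  Distance 11: (x=4, y=5), (x=0, y=7), (x=2, y=7), (x=1, y=8)
  Distance 12: (x=4, y=6), (x=3, y=7), (x=0, y=8), (x=1, y=9)
  Distance 13: (x=4, y=7), (x=0, y=9), (x=2, y=9)
  Distance 14: (x=4, y=8), (x=3, y=9)
Total reachable: 35 (grid has 36 open cells total)

Answer: Reachable cells: 35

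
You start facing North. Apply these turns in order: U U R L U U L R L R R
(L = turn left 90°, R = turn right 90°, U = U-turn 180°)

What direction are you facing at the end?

Start: North
  U (U-turn (180°)) -> South
  U (U-turn (180°)) -> North
  R (right (90° clockwise)) -> East
  L (left (90° counter-clockwise)) -> North
  U (U-turn (180°)) -> South
  U (U-turn (180°)) -> North
  L (left (90° counter-clockwise)) -> West
  R (right (90° clockwise)) -> North
  L (left (90° counter-clockwise)) -> West
  R (right (90° clockwise)) -> North
  R (right (90° clockwise)) -> East
Final: East

Answer: Final heading: East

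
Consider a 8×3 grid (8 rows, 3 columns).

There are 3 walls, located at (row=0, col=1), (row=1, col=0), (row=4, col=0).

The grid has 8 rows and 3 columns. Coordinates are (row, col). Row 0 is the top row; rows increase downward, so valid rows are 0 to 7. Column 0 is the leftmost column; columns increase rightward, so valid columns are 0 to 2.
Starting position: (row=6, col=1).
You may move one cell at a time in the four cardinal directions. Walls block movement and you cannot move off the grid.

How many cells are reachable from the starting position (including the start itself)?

BFS flood-fill from (row=6, col=1):
  Distance 0: (row=6, col=1)
  Distance 1: (row=5, col=1), (row=6, col=0), (row=6, col=2), (row=7, col=1)
  Distance 2: (row=4, col=1), (row=5, col=0), (row=5, col=2), (row=7, col=0), (row=7, col=2)
  Distance 3: (row=3, col=1), (row=4, col=2)
  Distance 4: (row=2, col=1), (row=3, col=0), (row=3, col=2)
  Distance 5: (row=1, col=1), (row=2, col=0), (row=2, col=2)
  Distance 6: (row=1, col=2)
  Distance 7: (row=0, col=2)
Total reachable: 20 (grid has 21 open cells total)

Answer: Reachable cells: 20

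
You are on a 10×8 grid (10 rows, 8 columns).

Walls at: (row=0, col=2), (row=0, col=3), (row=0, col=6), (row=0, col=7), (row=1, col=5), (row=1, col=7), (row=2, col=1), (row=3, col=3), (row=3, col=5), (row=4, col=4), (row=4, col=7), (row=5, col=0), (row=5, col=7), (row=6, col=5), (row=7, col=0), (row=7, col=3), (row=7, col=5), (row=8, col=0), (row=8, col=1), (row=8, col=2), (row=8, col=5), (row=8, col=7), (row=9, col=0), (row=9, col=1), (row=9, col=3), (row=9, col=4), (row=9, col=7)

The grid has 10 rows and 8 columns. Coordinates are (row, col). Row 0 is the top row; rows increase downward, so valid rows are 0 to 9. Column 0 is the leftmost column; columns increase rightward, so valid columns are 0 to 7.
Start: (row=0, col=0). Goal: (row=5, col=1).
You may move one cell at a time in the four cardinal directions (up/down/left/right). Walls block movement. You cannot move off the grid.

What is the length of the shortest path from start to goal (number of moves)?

BFS from (row=0, col=0) until reaching (row=5, col=1):
  Distance 0: (row=0, col=0)
  Distance 1: (row=0, col=1), (row=1, col=0)
  Distance 2: (row=1, col=1), (row=2, col=0)
  Distance 3: (row=1, col=2), (row=3, col=0)
  Distance 4: (row=1, col=3), (row=2, col=2), (row=3, col=1), (row=4, col=0)
  Distance 5: (row=1, col=4), (row=2, col=3), (row=3, col=2), (row=4, col=1)
  Distance 6: (row=0, col=4), (row=2, col=4), (row=4, col=2), (row=5, col=1)  <- goal reached here
One shortest path (6 moves): (row=0, col=0) -> (row=1, col=0) -> (row=2, col=0) -> (row=3, col=0) -> (row=3, col=1) -> (row=4, col=1) -> (row=5, col=1)

Answer: Shortest path length: 6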